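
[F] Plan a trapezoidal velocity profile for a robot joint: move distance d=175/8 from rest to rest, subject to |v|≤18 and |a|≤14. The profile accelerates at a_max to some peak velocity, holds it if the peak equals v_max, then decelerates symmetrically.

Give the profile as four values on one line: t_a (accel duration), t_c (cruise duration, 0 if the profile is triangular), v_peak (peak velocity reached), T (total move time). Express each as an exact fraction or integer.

t_a=5/4 t_c=0 v_peak=35/2 T=5/2

(v_max)²/a_max = 18²/14 = 162/7
175/8 < 162/7 ⇒ no cruise
v_peak = √(175/8·14) = √(1225/4) = 35/2
t_a = (35/2)/14 = 5/4; t_c = 0
T = 2·5/4 = 5/2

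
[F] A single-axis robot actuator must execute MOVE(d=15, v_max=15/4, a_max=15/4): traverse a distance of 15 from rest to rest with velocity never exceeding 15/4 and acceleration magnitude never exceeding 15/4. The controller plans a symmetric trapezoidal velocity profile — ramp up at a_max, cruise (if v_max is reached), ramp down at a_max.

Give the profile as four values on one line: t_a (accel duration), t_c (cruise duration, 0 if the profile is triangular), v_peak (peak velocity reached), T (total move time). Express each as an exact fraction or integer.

vₘ²/aₘ = (15/4)²/(15/4) = 15/4
15 ≥ 15/4 ⇒ cruise phase
t_a = (15/4)/(15/4) = 1; v_peak = 15/4
d_cruise = 15 − 15/4 = 45/4; t_c = (45/4)/(15/4) = 3
T = 2·1 + 3 = 5

t_a=1 t_c=3 v_peak=15/4 T=5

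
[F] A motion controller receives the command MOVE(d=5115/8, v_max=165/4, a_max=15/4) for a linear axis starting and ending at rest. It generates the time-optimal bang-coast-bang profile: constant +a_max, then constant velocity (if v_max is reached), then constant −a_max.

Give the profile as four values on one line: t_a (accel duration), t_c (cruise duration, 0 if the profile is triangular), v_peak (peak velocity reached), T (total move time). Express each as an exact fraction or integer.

(v_max)²/a_max = (165/4)²/(15/4) = 1815/4
5115/8 ≥ 1815/4 ⇒ cruise phase
t_a = (165/4)/(15/4) = 11; v_peak = 165/4
d_cruise = 5115/8 − 1815/4 = 1485/8; t_c = (1485/8)/(165/4) = 9/2
T = 2·11 + 9/2 = 53/2

t_a=11 t_c=9/2 v_peak=165/4 T=53/2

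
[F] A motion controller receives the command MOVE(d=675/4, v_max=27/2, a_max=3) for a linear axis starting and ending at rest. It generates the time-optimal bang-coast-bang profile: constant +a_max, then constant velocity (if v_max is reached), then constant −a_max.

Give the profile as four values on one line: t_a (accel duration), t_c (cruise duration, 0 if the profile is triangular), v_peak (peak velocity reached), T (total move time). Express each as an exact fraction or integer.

t_a=9/2 t_c=8 v_peak=27/2 T=17

v_max²/a_max = (27/2)²/3 = 243/4
675/4 ≥ 243/4 so v_max reached
t_a = (27/2)/3 = 9/2; v_peak = 27/2
d_cruise = 675/4 − 243/4 = 108; t_c = 108/(27/2) = 8
T = 2·9/2 + 8 = 17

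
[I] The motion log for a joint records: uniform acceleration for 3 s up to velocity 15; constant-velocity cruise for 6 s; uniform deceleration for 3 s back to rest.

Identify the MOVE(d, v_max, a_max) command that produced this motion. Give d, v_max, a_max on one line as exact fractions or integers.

d=135 v_max=15 a_max=5

a_max = 15/3 = 5
d_a = ½·15·3 = 45/2; d_c = 15·6 = 90
d = 2·45/2 + 90 = 135
t_c = 6 > 0 ⇒ limit active, v_max = 15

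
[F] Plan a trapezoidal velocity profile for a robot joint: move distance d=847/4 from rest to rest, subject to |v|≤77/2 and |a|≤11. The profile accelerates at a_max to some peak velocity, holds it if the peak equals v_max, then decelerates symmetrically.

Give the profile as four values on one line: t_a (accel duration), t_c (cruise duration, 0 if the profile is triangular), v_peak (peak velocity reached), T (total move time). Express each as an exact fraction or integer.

(v_max)²/a_max = (77/2)²/11 = 539/4
847/4 ≥ 539/4 ⇒ cruise phase
t_a = (77/2)/11 = 7/2; v_peak = 77/2
d_cruise = 847/4 − 539/4 = 77; t_c = 77/(77/2) = 2
T = 2·7/2 + 2 = 9

t_a=7/2 t_c=2 v_peak=77/2 T=9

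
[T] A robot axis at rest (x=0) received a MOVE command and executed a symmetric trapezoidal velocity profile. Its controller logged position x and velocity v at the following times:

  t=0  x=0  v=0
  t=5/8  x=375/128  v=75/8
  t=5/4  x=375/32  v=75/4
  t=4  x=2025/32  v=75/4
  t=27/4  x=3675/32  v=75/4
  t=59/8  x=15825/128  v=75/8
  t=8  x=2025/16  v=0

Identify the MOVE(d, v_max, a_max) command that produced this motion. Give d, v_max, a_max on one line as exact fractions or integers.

final state: t=8, x=2025/16, v=0 → d = 2025/16
a_max = (75/8−0)/(5/8−0) = 15
max v = 75/4 over t∈[5/4,27/4] → v_max = 75/4
check: 75/4·(5/4+11/2) = 2025/16 ✓

d=2025/16 v_max=75/4 a_max=15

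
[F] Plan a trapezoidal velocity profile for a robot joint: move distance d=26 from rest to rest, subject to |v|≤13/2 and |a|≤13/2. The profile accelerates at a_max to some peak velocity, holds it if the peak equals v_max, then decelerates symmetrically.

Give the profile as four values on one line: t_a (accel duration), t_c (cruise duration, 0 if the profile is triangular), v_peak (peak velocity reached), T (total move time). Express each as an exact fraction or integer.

t_a=1 t_c=3 v_peak=13/2 T=5

(v_max)²/a_max = (13/2)²/(13/2) = 13/2
26 ≥ 13/2 → trapezoidal
t_a = (13/2)/(13/2) = 1; v_peak = 13/2
d_cruise = 26 − 13/2 = 39/2; t_c = (39/2)/(13/2) = 3
T = 2·1 + 3 = 5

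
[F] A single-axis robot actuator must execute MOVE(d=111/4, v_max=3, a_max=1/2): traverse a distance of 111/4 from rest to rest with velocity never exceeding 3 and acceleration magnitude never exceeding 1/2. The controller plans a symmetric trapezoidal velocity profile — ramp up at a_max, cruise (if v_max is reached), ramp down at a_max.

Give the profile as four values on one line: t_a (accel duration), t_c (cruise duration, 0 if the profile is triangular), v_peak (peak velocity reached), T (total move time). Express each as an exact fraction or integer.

t_a=6 t_c=13/4 v_peak=3 T=61/4

vₘ²/aₘ = 3²/(1/2) = 18
111/4 ≥ 18 → trapezoidal
t_a = 3/(1/2) = 6; v_peak = 3
d_cruise = 111/4 − 18 = 39/4; t_c = (39/4)/3 = 13/4
T = 2·6 + 13/4 = 61/4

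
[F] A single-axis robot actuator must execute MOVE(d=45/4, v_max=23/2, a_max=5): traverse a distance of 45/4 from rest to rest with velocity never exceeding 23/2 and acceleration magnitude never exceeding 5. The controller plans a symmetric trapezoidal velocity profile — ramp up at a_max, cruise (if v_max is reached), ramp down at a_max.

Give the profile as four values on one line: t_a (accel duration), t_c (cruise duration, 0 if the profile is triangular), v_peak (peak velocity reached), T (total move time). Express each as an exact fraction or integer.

v_max²/a_max = (23/2)²/5 = 529/20
45/4 < 529/20 → triangular
v_peak = √(45/4·5) = √(225/4) = 15/2
t_a = (15/2)/5 = 3/2; t_c = 0
T = 2·3/2 = 3

t_a=3/2 t_c=0 v_peak=15/2 T=3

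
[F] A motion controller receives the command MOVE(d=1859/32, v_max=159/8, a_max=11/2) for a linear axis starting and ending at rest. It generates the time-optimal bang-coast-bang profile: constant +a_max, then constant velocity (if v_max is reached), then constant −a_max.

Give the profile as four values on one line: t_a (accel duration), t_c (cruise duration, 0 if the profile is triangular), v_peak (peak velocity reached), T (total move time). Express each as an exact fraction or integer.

v_max²/a_max = (159/8)²/(11/2) = 25281/352
1859/32 < 25281/352 ⇒ no cruise
v_peak = √(1859/32·11/2) = √(20449/64) = 143/8
t_a = (143/8)/(11/2) = 13/4; t_c = 0
T = 2·13/4 = 13/2

t_a=13/4 t_c=0 v_peak=143/8 T=13/2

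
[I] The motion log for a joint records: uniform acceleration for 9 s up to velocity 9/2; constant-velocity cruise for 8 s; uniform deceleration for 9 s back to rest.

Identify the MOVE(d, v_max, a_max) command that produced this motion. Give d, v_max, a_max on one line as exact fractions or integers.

d=153/2 v_max=9/2 a_max=1/2

a_max = (9/2)/9 = 1/2
d_a = ½·9/2·9 = 81/4; d_c = 9/2·8 = 36
d = 2·81/4 + 36 = 153/2
t_c = 8 > 0 so v_max = 9/2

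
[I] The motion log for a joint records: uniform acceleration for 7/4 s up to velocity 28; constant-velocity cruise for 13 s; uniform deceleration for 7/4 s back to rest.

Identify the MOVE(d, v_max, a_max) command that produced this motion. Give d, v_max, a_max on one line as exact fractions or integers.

d=413 v_max=28 a_max=16

a_max = 28/(7/4) = 16
d_a = ½·28·7/4 = 49/2; d_c = 28·13 = 364
d = 2·49/2 + 364 = 413
t_c = 13 > 0 ⇒ limit active, v_max = 28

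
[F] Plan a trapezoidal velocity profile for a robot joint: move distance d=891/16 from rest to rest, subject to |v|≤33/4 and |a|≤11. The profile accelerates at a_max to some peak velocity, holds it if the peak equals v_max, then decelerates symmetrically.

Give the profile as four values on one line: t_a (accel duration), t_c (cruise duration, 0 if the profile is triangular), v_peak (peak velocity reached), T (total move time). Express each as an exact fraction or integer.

v_max²/a_max = (33/4)²/11 = 99/16
891/16 ≥ 99/16 → trapezoidal
t_a = (33/4)/11 = 3/4; v_peak = 33/4
d_cruise = 891/16 − 99/16 = 99/2; t_c = (99/2)/(33/4) = 6
T = 2·3/4 + 6 = 15/2

t_a=3/4 t_c=6 v_peak=33/4 T=15/2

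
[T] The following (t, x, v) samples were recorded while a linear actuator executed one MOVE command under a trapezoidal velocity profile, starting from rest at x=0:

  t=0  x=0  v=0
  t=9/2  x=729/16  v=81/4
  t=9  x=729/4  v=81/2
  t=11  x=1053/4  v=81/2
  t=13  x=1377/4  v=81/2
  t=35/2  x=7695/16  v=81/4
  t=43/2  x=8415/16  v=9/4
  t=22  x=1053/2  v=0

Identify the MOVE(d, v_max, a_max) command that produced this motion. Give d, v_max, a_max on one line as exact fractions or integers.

d=1053/2 v_max=81/2 a_max=9/2

final state: t=22, x=1053/2, v=0 → d = 1053/2
a_max = (81/4−0)/(9/2−0) = 9/2
max v = 81/2 over t∈[9,13] → v_max = 81/2
check: 81/2·(9+4) = 1053/2 ✓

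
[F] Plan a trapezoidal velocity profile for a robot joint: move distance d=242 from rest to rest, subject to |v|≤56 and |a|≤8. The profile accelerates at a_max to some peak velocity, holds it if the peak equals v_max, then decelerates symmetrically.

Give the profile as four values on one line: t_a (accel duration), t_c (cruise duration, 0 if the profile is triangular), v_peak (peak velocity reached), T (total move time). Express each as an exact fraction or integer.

t_a=11/2 t_c=0 v_peak=44 T=11

v_max²/a_max = 56²/8 = 392
242 < 392 so t_c = 0
v_peak = √(242·8) = √1936 = 44
t_a = 44/8 = 11/2; t_c = 0
T = 2·11/2 = 11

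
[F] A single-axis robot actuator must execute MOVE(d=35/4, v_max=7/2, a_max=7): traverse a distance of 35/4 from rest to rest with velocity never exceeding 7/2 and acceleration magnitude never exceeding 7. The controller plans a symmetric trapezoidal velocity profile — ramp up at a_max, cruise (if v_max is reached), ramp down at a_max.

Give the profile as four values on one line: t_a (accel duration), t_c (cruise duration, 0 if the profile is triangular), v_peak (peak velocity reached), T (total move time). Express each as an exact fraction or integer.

t_a=1/2 t_c=2 v_peak=7/2 T=3

vₘ²/aₘ = (7/2)²/7 = 7/4
35/4 ≥ 7/4 → trapezoidal
t_a = (7/2)/7 = 1/2; v_peak = 7/2
d_cruise = 35/4 − 7/4 = 7; t_c = 7/(7/2) = 2
T = 2·1/2 + 2 = 3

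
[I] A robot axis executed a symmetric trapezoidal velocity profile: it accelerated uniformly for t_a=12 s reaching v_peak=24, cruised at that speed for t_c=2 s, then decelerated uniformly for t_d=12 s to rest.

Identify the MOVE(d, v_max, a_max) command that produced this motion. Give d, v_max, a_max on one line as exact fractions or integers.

d=336 v_max=24 a_max=2

a_max = 24/12 = 2
d_a = ½·24·12 = 144; d_c = 24·2 = 48
d = 2·144 + 48 = 336
t_c = 2 > 0 ⇒ limit active, v_max = 24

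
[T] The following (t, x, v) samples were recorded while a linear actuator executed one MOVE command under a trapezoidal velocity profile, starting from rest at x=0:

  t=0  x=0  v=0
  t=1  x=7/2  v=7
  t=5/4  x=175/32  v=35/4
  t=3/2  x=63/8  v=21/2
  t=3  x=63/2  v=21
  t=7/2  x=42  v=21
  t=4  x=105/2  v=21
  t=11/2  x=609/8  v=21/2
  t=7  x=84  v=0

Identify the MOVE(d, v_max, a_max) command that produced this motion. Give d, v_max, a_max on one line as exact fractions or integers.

d=84 v_max=21 a_max=7

final state: t=7, x=84, v=0 → d = 84
a_max = (7−0)/(1−0) = 7
max v = 21 over t∈[3,4] → v_max = 21
check: 21·(3+1) = 84 ✓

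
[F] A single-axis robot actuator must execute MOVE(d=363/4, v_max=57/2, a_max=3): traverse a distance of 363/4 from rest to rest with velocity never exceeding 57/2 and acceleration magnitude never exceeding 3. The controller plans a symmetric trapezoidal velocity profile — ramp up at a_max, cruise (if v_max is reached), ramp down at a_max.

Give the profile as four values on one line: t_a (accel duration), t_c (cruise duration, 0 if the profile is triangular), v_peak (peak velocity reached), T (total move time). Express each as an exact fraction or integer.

v_max²/a_max = (57/2)²/3 = 1083/4
363/4 < 1083/4 so t_c = 0
v_peak = √(363/4·3) = √(1089/4) = 33/2
t_a = (33/2)/3 = 11/2; t_c = 0
T = 2·11/2 = 11

t_a=11/2 t_c=0 v_peak=33/2 T=11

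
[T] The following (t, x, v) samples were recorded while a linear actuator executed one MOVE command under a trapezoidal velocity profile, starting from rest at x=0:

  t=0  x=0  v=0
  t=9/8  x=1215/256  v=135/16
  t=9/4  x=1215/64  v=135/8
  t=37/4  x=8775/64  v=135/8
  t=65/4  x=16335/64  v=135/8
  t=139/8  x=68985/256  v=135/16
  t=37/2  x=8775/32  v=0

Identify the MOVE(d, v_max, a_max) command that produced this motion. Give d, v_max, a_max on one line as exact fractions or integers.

d=8775/32 v_max=135/8 a_max=15/2

final state: t=37/2, x=8775/32, v=0 → d = 8775/32
a_max = (135/16−0)/(9/8−0) = 15/2
max v = 135/8 over t∈[9/4,65/4] → v_max = 135/8
check: 135/8·(9/4+14) = 8775/32 ✓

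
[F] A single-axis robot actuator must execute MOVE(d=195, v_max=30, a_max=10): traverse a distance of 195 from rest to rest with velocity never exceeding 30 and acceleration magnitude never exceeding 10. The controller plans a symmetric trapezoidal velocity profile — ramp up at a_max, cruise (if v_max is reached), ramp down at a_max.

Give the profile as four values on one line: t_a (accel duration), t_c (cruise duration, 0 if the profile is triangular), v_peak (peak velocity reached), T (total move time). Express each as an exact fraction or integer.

(v_max)²/a_max = 30²/10 = 90
195 ≥ 90 → trapezoidal
t_a = 30/10 = 3; v_peak = 30
d_cruise = 195 − 90 = 105; t_c = 105/30 = 7/2
T = 2·3 + 7/2 = 19/2

t_a=3 t_c=7/2 v_peak=30 T=19/2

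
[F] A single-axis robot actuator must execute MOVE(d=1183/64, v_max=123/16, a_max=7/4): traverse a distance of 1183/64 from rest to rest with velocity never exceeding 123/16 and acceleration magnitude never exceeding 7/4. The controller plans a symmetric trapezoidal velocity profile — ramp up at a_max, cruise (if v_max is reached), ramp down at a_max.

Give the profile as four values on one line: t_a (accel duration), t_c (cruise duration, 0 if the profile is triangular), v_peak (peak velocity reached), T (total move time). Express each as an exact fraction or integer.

vₘ²/aₘ = (123/16)²/(7/4) = 15129/448
1183/64 < 15129/448 → triangular
v_peak = √(1183/64·7/4) = √(8281/256) = 91/16
t_a = (91/16)/(7/4) = 13/4; t_c = 0
T = 2·13/4 = 13/2

t_a=13/4 t_c=0 v_peak=91/16 T=13/2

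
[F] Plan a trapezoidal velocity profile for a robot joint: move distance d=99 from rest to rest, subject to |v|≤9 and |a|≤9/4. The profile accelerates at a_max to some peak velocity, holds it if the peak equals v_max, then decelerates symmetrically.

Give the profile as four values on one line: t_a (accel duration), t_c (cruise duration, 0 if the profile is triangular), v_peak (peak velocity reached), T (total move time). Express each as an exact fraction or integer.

(v_max)²/a_max = 9²/(9/4) = 36
99 ≥ 36 → trapezoidal
t_a = 9/(9/4) = 4; v_peak = 9
d_cruise = 99 − 36 = 63; t_c = 63/9 = 7
T = 2·4 + 7 = 15

t_a=4 t_c=7 v_peak=9 T=15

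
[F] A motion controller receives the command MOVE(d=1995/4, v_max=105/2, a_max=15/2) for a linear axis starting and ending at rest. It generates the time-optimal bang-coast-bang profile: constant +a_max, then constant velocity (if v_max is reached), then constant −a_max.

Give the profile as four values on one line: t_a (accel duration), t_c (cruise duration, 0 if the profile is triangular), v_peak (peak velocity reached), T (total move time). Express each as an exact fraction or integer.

vₘ²/aₘ = (105/2)²/(15/2) = 735/2
1995/4 ≥ 735/2 so v_max reached
t_a = (105/2)/(15/2) = 7; v_peak = 105/2
d_cruise = 1995/4 − 735/2 = 525/4; t_c = (525/4)/(105/2) = 5/2
T = 2·7 + 5/2 = 33/2

t_a=7 t_c=5/2 v_peak=105/2 T=33/2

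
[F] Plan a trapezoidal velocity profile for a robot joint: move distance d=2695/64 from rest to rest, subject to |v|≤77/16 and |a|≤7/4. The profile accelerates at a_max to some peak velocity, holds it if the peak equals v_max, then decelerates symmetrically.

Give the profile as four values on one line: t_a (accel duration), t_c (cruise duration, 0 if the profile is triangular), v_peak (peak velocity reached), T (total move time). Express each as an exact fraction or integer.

t_a=11/4 t_c=6 v_peak=77/16 T=23/2

vₘ²/aₘ = (77/16)²/(7/4) = 847/64
2695/64 ≥ 847/64 so v_max reached
t_a = (77/16)/(7/4) = 11/4; v_peak = 77/16
d_cruise = 2695/64 − 847/64 = 231/8; t_c = (231/8)/(77/16) = 6
T = 2·11/4 + 6 = 23/2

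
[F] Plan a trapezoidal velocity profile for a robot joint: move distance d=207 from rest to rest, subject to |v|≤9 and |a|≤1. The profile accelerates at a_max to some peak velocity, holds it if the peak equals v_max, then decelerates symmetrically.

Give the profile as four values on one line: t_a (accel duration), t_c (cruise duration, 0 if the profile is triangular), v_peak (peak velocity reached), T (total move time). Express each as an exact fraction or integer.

v_max²/a_max = 9²/1 = 81
207 ≥ 81 → trapezoidal
t_a = 9/1 = 9; v_peak = 9
d_cruise = 207 − 81 = 126; t_c = 126/9 = 14
T = 2·9 + 14 = 32

t_a=9 t_c=14 v_peak=9 T=32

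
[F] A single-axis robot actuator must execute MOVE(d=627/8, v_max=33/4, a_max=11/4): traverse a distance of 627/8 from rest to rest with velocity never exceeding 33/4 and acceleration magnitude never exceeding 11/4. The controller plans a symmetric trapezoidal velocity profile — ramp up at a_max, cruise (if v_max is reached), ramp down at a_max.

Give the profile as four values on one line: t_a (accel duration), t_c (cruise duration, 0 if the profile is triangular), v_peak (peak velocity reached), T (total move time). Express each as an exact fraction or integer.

t_a=3 t_c=13/2 v_peak=33/4 T=25/2

vₘ²/aₘ = (33/4)²/(11/4) = 99/4
627/8 ≥ 99/4 so v_max reached
t_a = (33/4)/(11/4) = 3; v_peak = 33/4
d_cruise = 627/8 − 99/4 = 429/8; t_c = (429/8)/(33/4) = 13/2
T = 2·3 + 13/2 = 25/2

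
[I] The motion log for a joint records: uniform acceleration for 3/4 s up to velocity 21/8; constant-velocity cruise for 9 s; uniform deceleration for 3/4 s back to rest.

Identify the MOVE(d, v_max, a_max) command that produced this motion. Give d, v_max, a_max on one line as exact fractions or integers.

d=819/32 v_max=21/8 a_max=7/2

a_max = (21/8)/(3/4) = 7/2
d_a = ½·21/8·3/4 = 63/64; d_c = 21/8·9 = 189/8
d = 2·63/64 + 189/8 = 819/32
t_c = 9 > 0 so v_max = 21/8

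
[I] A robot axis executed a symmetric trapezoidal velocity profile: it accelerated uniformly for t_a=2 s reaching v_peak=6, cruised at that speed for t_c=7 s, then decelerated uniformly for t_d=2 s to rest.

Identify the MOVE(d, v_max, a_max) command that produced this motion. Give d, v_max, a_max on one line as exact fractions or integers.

d=54 v_max=6 a_max=3

a_max = 6/2 = 3
d_a = ½·6·2 = 6; d_c = 6·7 = 42
d = 2·6 + 42 = 54
t_c = 7 > 0 so v_max = 6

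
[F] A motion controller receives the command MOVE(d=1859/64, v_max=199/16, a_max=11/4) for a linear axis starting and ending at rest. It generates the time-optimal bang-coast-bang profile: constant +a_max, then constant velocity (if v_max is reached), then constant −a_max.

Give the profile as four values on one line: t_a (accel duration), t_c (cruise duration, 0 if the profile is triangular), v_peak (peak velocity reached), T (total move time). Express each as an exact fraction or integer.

(v_max)²/a_max = (199/16)²/(11/4) = 39601/704
1859/64 < 39601/704 so t_c = 0
v_peak = √(1859/64·11/4) = √(20449/256) = 143/16
t_a = (143/16)/(11/4) = 13/4; t_c = 0
T = 2·13/4 = 13/2

t_a=13/4 t_c=0 v_peak=143/16 T=13/2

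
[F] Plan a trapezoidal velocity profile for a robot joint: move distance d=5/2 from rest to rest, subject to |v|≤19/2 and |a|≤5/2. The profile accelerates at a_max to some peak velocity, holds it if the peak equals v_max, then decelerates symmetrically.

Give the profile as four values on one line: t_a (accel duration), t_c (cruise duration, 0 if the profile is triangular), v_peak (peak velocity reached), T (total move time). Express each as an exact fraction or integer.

(v_max)²/a_max = (19/2)²/(5/2) = 361/10
5/2 < 361/10 ⇒ no cruise
v_peak = √(5/2·5/2) = √(25/4) = 5/2
t_a = (5/2)/(5/2) = 1; t_c = 0
T = 2·1 = 2

t_a=1 t_c=0 v_peak=5/2 T=2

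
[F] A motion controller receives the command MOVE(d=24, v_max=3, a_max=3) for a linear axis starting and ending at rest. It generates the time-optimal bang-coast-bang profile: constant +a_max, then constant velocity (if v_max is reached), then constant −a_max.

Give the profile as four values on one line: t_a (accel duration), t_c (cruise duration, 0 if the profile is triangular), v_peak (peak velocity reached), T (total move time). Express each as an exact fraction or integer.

v_max²/a_max = 3²/3 = 3
24 ≥ 3 → trapezoidal
t_a = 3/3 = 1; v_peak = 3
d_cruise = 24 − 3 = 21; t_c = 21/3 = 7
T = 2·1 + 7 = 9

t_a=1 t_c=7 v_peak=3 T=9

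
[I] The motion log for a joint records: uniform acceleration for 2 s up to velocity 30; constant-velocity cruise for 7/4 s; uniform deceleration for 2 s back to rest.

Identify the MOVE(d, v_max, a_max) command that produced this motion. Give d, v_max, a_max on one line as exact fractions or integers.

a_max = 30/2 = 15
d_a = ½·30·2 = 30; d_c = 30·7/4 = 105/2
d = 2·30 + 105/2 = 225/2
t_c = 7/4 > 0 → v_max = v_peak = 30

d=225/2 v_max=30 a_max=15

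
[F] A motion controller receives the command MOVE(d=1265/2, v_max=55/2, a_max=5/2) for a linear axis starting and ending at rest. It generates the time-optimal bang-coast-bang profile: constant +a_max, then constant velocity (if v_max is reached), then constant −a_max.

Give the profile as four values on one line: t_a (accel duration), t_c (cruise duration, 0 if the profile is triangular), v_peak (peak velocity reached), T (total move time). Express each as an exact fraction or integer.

t_a=11 t_c=12 v_peak=55/2 T=34

vₘ²/aₘ = (55/2)²/(5/2) = 605/2
1265/2 ≥ 605/2 ⇒ cruise phase
t_a = (55/2)/(5/2) = 11; v_peak = 55/2
d_cruise = 1265/2 − 605/2 = 330; t_c = 330/(55/2) = 12
T = 2·11 + 12 = 34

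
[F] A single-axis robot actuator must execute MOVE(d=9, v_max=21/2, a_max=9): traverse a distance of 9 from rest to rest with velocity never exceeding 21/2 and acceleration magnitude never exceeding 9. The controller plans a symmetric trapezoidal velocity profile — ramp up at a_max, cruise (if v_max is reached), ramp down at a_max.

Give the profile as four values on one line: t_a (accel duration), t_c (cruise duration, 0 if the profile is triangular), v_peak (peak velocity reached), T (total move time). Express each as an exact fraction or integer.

(v_max)²/a_max = (21/2)²/9 = 49/4
9 < 49/4 → triangular
v_peak = √(9·9) = √81 = 9
t_a = 9/9 = 1; t_c = 0
T = 2·1 = 2

t_a=1 t_c=0 v_peak=9 T=2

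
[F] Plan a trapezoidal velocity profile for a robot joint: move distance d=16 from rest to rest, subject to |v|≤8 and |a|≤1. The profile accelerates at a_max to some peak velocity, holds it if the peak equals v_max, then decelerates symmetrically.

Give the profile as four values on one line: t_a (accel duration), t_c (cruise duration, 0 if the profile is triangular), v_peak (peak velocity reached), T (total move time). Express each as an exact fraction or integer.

t_a=4 t_c=0 v_peak=4 T=8

vₘ²/aₘ = 8²/1 = 64
16 < 64 so t_c = 0
v_peak = √(16·1) = √16 = 4
t_a = 4/1 = 4; t_c = 0
T = 2·4 = 8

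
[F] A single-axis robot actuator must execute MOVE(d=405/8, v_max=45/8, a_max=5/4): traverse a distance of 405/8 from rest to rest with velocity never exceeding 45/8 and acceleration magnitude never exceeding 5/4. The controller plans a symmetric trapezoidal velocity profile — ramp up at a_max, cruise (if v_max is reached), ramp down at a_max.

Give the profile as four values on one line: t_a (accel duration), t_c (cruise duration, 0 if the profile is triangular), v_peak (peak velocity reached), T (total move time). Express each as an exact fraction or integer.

v_max²/a_max = (45/8)²/(5/4) = 405/16
405/8 ≥ 405/16 ⇒ cruise phase
t_a = (45/8)/(5/4) = 9/2; v_peak = 45/8
d_cruise = 405/8 − 405/16 = 405/16; t_c = (405/16)/(45/8) = 9/2
T = 2·9/2 + 9/2 = 27/2

t_a=9/2 t_c=9/2 v_peak=45/8 T=27/2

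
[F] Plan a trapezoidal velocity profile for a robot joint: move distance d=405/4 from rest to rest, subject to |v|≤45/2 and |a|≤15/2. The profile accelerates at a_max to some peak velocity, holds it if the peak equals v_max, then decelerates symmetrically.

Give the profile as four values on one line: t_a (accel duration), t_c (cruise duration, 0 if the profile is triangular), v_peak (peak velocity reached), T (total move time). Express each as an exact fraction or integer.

v_max²/a_max = (45/2)²/(15/2) = 135/2
405/4 ≥ 135/2 ⇒ cruise phase
t_a = (45/2)/(15/2) = 3; v_peak = 45/2
d_cruise = 405/4 − 135/2 = 135/4; t_c = (135/4)/(45/2) = 3/2
T = 2·3 + 3/2 = 15/2

t_a=3 t_c=3/2 v_peak=45/2 T=15/2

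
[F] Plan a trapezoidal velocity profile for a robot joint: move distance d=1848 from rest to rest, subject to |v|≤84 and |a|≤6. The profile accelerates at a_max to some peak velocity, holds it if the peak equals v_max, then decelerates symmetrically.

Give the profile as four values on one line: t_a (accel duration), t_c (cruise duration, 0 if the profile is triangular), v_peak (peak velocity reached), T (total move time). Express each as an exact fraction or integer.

vₘ²/aₘ = 84²/6 = 1176
1848 ≥ 1176 → trapezoidal
t_a = 84/6 = 14; v_peak = 84
d_cruise = 1848 − 1176 = 672; t_c = 672/84 = 8
T = 2·14 + 8 = 36

t_a=14 t_c=8 v_peak=84 T=36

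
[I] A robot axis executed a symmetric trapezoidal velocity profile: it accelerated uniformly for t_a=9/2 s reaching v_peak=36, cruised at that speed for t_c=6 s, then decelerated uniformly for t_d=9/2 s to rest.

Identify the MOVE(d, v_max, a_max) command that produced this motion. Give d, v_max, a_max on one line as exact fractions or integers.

a_max = 36/(9/2) = 8
d_a = ½·36·9/2 = 81; d_c = 36·6 = 216
d = 2·81 + 216 = 378
t_c = 6 > 0 → v_max = v_peak = 36

d=378 v_max=36 a_max=8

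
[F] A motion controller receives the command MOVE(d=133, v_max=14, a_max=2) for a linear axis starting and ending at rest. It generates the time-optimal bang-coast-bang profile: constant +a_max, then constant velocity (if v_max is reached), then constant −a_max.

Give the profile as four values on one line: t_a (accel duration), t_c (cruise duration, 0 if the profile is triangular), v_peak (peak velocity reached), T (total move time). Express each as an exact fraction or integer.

vₘ²/aₘ = 14²/2 = 98
133 ≥ 98 so v_max reached
t_a = 14/2 = 7; v_peak = 14
d_cruise = 133 − 98 = 35; t_c = 35/14 = 5/2
T = 2·7 + 5/2 = 33/2

t_a=7 t_c=5/2 v_peak=14 T=33/2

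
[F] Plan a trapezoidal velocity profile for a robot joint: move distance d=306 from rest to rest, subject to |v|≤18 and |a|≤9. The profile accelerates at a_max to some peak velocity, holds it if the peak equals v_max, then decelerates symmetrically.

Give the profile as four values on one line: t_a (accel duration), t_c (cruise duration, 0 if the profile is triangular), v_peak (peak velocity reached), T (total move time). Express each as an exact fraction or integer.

v_max²/a_max = 18²/9 = 36
306 ≥ 36 ⇒ cruise phase
t_a = 18/9 = 2; v_peak = 18
d_cruise = 306 − 36 = 270; t_c = 270/18 = 15
T = 2·2 + 15 = 19

t_a=2 t_c=15 v_peak=18 T=19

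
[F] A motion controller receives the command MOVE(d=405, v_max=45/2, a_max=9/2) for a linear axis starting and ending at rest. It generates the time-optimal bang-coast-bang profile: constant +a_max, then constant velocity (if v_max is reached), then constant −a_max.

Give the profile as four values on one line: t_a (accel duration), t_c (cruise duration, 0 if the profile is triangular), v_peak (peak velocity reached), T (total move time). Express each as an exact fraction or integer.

t_a=5 t_c=13 v_peak=45/2 T=23

vₘ²/aₘ = (45/2)²/(9/2) = 225/2
405 ≥ 225/2 so v_max reached
t_a = (45/2)/(9/2) = 5; v_peak = 45/2
d_cruise = 405 − 225/2 = 585/2; t_c = (585/2)/(45/2) = 13
T = 2·5 + 13 = 23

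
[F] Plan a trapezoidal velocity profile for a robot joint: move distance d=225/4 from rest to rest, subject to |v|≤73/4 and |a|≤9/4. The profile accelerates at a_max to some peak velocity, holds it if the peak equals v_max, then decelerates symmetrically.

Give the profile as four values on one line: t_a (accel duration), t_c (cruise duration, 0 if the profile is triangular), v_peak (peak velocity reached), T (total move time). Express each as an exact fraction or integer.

(v_max)²/a_max = (73/4)²/(9/4) = 5329/36
225/4 < 5329/36 so t_c = 0
v_peak = √(225/4·9/4) = √(2025/16) = 45/4
t_a = (45/4)/(9/4) = 5; t_c = 0
T = 2·5 = 10

t_a=5 t_c=0 v_peak=45/4 T=10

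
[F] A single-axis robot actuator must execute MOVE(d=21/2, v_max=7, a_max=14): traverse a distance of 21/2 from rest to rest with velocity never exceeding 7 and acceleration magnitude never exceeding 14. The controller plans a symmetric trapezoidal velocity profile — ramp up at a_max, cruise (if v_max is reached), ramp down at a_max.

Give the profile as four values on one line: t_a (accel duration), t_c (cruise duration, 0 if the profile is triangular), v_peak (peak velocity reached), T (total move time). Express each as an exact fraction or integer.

(v_max)²/a_max = 7²/14 = 7/2
21/2 ≥ 7/2 → trapezoidal
t_a = 7/14 = 1/2; v_peak = 7
d_cruise = 21/2 − 7/2 = 7; t_c = 7/7 = 1
T = 2·1/2 + 1 = 2

t_a=1/2 t_c=1 v_peak=7 T=2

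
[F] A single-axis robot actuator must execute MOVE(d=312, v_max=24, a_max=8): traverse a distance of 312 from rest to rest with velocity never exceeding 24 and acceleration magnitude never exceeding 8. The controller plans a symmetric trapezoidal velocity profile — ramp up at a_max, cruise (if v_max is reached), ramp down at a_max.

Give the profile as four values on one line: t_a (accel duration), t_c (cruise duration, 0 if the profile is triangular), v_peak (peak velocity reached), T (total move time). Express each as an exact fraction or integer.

t_a=3 t_c=10 v_peak=24 T=16

v_max²/a_max = 24²/8 = 72
312 ≥ 72 → trapezoidal
t_a = 24/8 = 3; v_peak = 24
d_cruise = 312 − 72 = 240; t_c = 240/24 = 10
T = 2·3 + 10 = 16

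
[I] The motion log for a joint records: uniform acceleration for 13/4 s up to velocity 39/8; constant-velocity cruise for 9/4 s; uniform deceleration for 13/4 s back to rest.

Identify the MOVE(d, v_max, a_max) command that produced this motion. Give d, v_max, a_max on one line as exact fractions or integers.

a_max = (39/8)/(13/4) = 3/2
d_a = ½·39/8·13/4 = 507/64; d_c = 39/8·9/4 = 351/32
d = 2·507/64 + 351/32 = 429/16
t_c = 9/4 > 0 → v_max = v_peak = 39/8

d=429/16 v_max=39/8 a_max=3/2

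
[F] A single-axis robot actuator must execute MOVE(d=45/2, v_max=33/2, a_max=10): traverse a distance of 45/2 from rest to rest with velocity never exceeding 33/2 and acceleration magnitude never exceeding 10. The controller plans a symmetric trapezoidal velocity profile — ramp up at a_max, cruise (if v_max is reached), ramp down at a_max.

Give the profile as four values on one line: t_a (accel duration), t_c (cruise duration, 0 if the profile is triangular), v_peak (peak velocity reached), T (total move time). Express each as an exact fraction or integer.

t_a=3/2 t_c=0 v_peak=15 T=3

(v_max)²/a_max = (33/2)²/10 = 1089/40
45/2 < 1089/40 so t_c = 0
v_peak = √(45/2·10) = √225 = 15
t_a = 15/10 = 3/2; t_c = 0
T = 2·3/2 = 3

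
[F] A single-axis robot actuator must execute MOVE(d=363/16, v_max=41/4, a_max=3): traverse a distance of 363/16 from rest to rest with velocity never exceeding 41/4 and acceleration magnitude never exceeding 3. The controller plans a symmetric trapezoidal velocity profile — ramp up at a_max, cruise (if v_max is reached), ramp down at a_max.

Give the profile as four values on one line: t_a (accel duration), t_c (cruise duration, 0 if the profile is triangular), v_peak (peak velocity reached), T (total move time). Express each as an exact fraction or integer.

v_max²/a_max = (41/4)²/3 = 1681/48
363/16 < 1681/48 so t_c = 0
v_peak = √(363/16·3) = √(1089/16) = 33/4
t_a = (33/4)/3 = 11/4; t_c = 0
T = 2·11/4 = 11/2

t_a=11/4 t_c=0 v_peak=33/4 T=11/2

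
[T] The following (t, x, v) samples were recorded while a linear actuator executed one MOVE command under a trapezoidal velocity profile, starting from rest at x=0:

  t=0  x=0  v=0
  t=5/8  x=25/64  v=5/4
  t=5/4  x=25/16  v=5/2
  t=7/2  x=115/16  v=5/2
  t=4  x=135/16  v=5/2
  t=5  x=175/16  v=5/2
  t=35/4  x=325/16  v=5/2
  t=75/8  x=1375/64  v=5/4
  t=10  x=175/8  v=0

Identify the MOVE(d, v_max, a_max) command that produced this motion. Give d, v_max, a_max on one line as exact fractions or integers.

final state: t=10, x=175/8, v=0 → d = 175/8
a_max = (5/4−0)/(5/8−0) = 2
max v = 5/2 over t∈[5/4,35/4] → v_max = 5/2
check: 5/2·(5/4+15/2) = 175/8 ✓

d=175/8 v_max=5/2 a_max=2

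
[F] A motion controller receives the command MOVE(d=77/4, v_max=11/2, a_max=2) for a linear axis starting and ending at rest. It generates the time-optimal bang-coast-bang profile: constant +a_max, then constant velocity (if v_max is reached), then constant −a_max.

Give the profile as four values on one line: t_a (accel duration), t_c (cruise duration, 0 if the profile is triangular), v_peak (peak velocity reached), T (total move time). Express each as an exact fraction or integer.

(v_max)²/a_max = (11/2)²/2 = 121/8
77/4 ≥ 121/8 → trapezoidal
t_a = (11/2)/2 = 11/4; v_peak = 11/2
d_cruise = 77/4 − 121/8 = 33/8; t_c = (33/8)/(11/2) = 3/4
T = 2·11/4 + 3/4 = 25/4

t_a=11/4 t_c=3/4 v_peak=11/2 T=25/4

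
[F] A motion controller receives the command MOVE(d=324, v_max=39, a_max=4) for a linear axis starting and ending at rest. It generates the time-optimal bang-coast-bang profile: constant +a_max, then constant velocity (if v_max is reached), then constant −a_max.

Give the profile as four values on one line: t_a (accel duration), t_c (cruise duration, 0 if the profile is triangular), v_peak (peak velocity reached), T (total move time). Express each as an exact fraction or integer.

(v_max)²/a_max = 39²/4 = 1521/4
324 < 1521/4 → triangular
v_peak = √(324·4) = √1296 = 36
t_a = 36/4 = 9; t_c = 0
T = 2·9 = 18

t_a=9 t_c=0 v_peak=36 T=18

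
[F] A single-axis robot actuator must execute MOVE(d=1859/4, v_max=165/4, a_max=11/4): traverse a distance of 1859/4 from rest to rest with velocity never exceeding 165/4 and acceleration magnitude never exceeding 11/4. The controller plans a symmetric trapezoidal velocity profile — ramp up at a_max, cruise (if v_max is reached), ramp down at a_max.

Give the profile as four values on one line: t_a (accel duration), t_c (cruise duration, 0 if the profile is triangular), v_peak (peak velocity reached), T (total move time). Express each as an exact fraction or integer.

t_a=13 t_c=0 v_peak=143/4 T=26

vₘ²/aₘ = (165/4)²/(11/4) = 2475/4
1859/4 < 2475/4 → triangular
v_peak = √(1859/4·11/4) = √(20449/16) = 143/4
t_a = (143/4)/(11/4) = 13; t_c = 0
T = 2·13 = 26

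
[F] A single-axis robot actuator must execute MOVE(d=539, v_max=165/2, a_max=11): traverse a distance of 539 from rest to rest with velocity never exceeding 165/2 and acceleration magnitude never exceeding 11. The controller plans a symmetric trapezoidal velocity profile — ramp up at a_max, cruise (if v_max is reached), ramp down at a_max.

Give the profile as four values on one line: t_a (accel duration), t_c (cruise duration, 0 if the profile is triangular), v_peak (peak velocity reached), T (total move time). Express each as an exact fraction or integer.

vₘ²/aₘ = (165/2)²/11 = 2475/4
539 < 2475/4 so t_c = 0
v_peak = √(539·11) = √5929 = 77
t_a = 77/11 = 7; t_c = 0
T = 2·7 = 14

t_a=7 t_c=0 v_peak=77 T=14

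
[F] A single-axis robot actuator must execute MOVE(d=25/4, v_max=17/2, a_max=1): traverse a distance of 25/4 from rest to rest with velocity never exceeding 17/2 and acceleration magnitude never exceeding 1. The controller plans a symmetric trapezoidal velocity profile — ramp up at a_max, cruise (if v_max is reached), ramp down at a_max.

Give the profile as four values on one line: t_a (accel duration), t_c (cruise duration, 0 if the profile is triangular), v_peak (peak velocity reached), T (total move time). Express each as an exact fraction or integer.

t_a=5/2 t_c=0 v_peak=5/2 T=5

(v_max)²/a_max = (17/2)²/1 = 289/4
25/4 < 289/4 so t_c = 0
v_peak = √(25/4·1) = √(25/4) = 5/2
t_a = (5/2)/1 = 5/2; t_c = 0
T = 2·5/2 = 5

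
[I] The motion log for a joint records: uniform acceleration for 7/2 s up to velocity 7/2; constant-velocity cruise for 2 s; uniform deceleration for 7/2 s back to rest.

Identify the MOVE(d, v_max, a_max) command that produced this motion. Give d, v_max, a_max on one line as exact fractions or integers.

a_max = (7/2)/(7/2) = 1
d_a = ½·7/2·7/2 = 49/8; d_c = 7/2·2 = 7
d = 2·49/8 + 7 = 77/4
t_c = 2 > 0 ⇒ limit active, v_max = 7/2

d=77/4 v_max=7/2 a_max=1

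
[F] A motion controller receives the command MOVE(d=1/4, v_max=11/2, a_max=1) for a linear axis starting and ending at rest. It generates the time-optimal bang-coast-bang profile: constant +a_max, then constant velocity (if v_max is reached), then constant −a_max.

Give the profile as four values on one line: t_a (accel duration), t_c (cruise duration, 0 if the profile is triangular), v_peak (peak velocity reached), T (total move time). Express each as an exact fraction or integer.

t_a=1/2 t_c=0 v_peak=1/2 T=1

(v_max)²/a_max = (11/2)²/1 = 121/4
1/4 < 121/4 → triangular
v_peak = √(1/4·1) = √(1/4) = 1/2
t_a = (1/2)/1 = 1/2; t_c = 0
T = 2·1/2 = 1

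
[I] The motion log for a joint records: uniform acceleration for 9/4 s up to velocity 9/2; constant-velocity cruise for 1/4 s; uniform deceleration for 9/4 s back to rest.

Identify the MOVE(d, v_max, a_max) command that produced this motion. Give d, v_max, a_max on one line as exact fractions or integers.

d=45/4 v_max=9/2 a_max=2

a_max = (9/2)/(9/4) = 2
d_a = ½·9/2·9/4 = 81/16; d_c = 9/2·1/4 = 9/8
d = 2·81/16 + 9/8 = 45/4
t_c = 1/4 > 0 → v_max = v_peak = 9/2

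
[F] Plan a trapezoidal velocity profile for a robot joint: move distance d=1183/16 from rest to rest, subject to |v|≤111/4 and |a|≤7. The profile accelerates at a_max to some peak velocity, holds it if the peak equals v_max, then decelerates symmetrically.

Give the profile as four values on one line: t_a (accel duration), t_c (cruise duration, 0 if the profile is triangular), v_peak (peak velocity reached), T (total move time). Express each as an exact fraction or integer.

(v_max)²/a_max = (111/4)²/7 = 12321/112
1183/16 < 12321/112 → triangular
v_peak = √(1183/16·7) = √(8281/16) = 91/4
t_a = (91/4)/7 = 13/4; t_c = 0
T = 2·13/4 = 13/2

t_a=13/4 t_c=0 v_peak=91/4 T=13/2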